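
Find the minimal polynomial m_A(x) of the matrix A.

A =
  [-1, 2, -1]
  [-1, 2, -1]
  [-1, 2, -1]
x^2

The characteristic polynomial is χ_A(x) = x^3, so the eigenvalues are known. The minimal polynomial is
  m_A(x) = Π_λ (x − λ)^{k_λ}
where k_λ is the size of the *largest* Jordan block for λ (equivalently, the smallest k with (A − λI)^k v = 0 for every generalised eigenvector v of λ).

  λ = 0: largest Jordan block has size 2, contributing (x − 0)^2

So m_A(x) = x^2 = x^2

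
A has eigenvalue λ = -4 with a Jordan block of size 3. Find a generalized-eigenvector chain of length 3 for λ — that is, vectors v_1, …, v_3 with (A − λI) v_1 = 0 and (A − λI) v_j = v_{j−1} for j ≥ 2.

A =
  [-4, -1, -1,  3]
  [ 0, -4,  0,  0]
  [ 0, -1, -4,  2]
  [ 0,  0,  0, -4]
A Jordan chain for λ = -4 of length 3:
v_1 = (1, 0, 0, 0)ᵀ
v_2 = (-1, 0, -1, 0)ᵀ
v_3 = (0, 1, 0, 0)ᵀ

Let N = A − (-4)·I. We want v_3 with N^3 v_3 = 0 but N^2 v_3 ≠ 0; then v_{j-1} := N · v_j for j = 3, …, 2.

Pick v_3 = (0, 1, 0, 0)ᵀ.
Then v_2 = N · v_3 = (-1, 0, -1, 0)ᵀ.
Then v_1 = N · v_2 = (1, 0, 0, 0)ᵀ.

Sanity check: (A − (-4)·I) v_1 = (0, 0, 0, 0)ᵀ = 0. ✓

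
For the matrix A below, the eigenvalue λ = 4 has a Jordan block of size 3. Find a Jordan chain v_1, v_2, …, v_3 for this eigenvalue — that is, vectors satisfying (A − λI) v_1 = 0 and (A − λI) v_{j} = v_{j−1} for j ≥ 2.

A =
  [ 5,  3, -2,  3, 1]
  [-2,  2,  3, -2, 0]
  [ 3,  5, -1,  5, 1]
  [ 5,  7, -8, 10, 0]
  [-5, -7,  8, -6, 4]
A Jordan chain for λ = 4 of length 3:
v_1 = (-1, 1, -2, -3, 3)ᵀ
v_2 = (1, -2, 3, 5, -5)ᵀ
v_3 = (1, 0, 0, 0, 0)ᵀ

Let N = A − (4)·I. We want v_3 with N^3 v_3 = 0 but N^2 v_3 ≠ 0; then v_{j-1} := N · v_j for j = 3, …, 2.

Pick v_3 = (1, 0, 0, 0, 0)ᵀ.
Then v_2 = N · v_3 = (1, -2, 3, 5, -5)ᵀ.
Then v_1 = N · v_2 = (-1, 1, -2, -3, 3)ᵀ.

Sanity check: (A − (4)·I) v_1 = (0, 0, 0, 0, 0)ᵀ = 0. ✓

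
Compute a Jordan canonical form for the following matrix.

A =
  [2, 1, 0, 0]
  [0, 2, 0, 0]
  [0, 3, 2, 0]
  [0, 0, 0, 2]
J_2(2) ⊕ J_1(2) ⊕ J_1(2)

The characteristic polynomial is
  det(x·I − A) = x^4 - 8*x^3 + 24*x^2 - 32*x + 16 = (x - 2)^4

Eigenvalues and multiplicities (the geometric multiplicity of λ is n − rank(A − λI), which equals the number of Jordan blocks for λ):
  λ = 2: algebraic multiplicity = 4, geometric multiplicity = 3

Determining the block sizes for each eigenvalue:
  λ = 2: 3 blocks summing to 4 forces exactly one block of size 2 and the rest size 1 → block sizes [2, 1, 1]

Assembling the blocks gives a Jordan form
J =
  [2, 1, 0, 0]
  [0, 2, 0, 0]
  [0, 0, 2, 0]
  [0, 0, 0, 2]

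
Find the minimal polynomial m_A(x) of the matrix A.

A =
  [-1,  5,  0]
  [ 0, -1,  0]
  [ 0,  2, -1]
x^2 + 2*x + 1

The characteristic polynomial is χ_A(x) = (x + 1)^3, so the eigenvalues are known. The minimal polynomial is
  m_A(x) = Π_λ (x − λ)^{k_λ}
where k_λ is the size of the *largest* Jordan block for λ (equivalently, the smallest k with (A − λI)^k v = 0 for every generalised eigenvector v of λ).

  λ = -1: largest Jordan block has size 2, contributing (x + 1)^2

So m_A(x) = (x + 1)^2 = x^2 + 2*x + 1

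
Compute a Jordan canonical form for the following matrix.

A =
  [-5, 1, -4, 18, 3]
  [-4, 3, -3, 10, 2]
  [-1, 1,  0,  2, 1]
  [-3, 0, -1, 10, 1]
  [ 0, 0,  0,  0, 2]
J_3(2) ⊕ J_1(2) ⊕ J_1(2)

The characteristic polynomial is
  det(x·I − A) = x^5 - 10*x^4 + 40*x^3 - 80*x^2 + 80*x - 32 = (x - 2)^5

Eigenvalues and multiplicities (the geometric multiplicity of λ is n − rank(A − λI), which equals the number of Jordan blocks for λ):
  λ = 2: algebraic multiplicity = 5, geometric multiplicity = 3

Determining the block sizes for each eigenvalue:
  λ = 2: with am = 5 and gm = 3, the partition is not yet determined (e.g. several partitions of 5 into 3 parts exist). Let N = A − (2)·I. Computing rank(N^1) = 2, rank(N^2) = 1, rank(N^3) = 0; the number of blocks of size ≥ j is rank(N^{j−1}) − rank(N^j), giving [3, 1, 1]. So we have 1 block(s) of size 3, 2 block(s) of size 1 → block sizes [3, 1, 1]

Assembling the blocks gives a Jordan form
J =
  [2, 1, 0, 0, 0]
  [0, 2, 1, 0, 0]
  [0, 0, 2, 0, 0]
  [0, 0, 0, 2, 0]
  [0, 0, 0, 0, 2]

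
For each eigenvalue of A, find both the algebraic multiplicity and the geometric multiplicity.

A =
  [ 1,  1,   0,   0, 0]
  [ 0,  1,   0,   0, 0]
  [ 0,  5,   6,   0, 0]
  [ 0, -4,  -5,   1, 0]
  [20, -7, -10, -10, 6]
λ = 1: alg = 3, geom = 2; λ = 6: alg = 2, geom = 2

Step 1 — factor the characteristic polynomial to read off the algebraic multiplicities:
  χ_A(x) = (x - 6)^2*(x - 1)^3

Step 2 — compute geometric multiplicities via the rank-nullity identity g(λ) = n − rank(A − λI):
  rank(A − (1)·I) = 3, so dim ker(A − (1)·I) = n − 3 = 2
  rank(A − (6)·I) = 3, so dim ker(A − (6)·I) = n − 3 = 2

Summary:
  λ = 1: algebraic multiplicity = 3, geometric multiplicity = 2
  λ = 6: algebraic multiplicity = 2, geometric multiplicity = 2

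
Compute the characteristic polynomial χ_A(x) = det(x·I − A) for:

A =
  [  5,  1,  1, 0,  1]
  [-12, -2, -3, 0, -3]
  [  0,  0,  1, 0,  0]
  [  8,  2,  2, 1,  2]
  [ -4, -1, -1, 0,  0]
x^5 - 5*x^4 + 10*x^3 - 10*x^2 + 5*x - 1

Expanding det(x·I − A) (e.g. by cofactor expansion or by noting that A is similar to its Jordan form J, which has the same characteristic polynomial as A) gives
  χ_A(x) = x^5 - 5*x^4 + 10*x^3 - 10*x^2 + 5*x - 1
which factors as (x - 1)^5. The eigenvalues (with algebraic multiplicities) are λ = 1 with multiplicity 5.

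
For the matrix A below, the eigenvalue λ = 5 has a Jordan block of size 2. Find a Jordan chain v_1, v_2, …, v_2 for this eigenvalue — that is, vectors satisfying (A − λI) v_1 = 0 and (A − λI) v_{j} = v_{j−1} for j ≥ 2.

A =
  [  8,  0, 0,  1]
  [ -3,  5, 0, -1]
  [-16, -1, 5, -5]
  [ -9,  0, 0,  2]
A Jordan chain for λ = 5 of length 2:
v_1 = (3, -3, -16, -9)ᵀ
v_2 = (1, 0, 0, 0)ᵀ

Let N = A − (5)·I. We want v_2 with N^2 v_2 = 0 but N^1 v_2 ≠ 0; then v_{j-1} := N · v_j for j = 2, …, 2.

Pick v_2 = (1, 0, 0, 0)ᵀ.
Then v_1 = N · v_2 = (3, -3, -16, -9)ᵀ.

Sanity check: (A − (5)·I) v_1 = (0, 0, 0, 0)ᵀ = 0. ✓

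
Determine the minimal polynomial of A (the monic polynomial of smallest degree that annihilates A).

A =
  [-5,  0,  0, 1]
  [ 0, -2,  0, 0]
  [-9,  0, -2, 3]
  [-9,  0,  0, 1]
x^2 + 4*x + 4

The characteristic polynomial is χ_A(x) = (x + 2)^4, so the eigenvalues are known. The minimal polynomial is
  m_A(x) = Π_λ (x − λ)^{k_λ}
where k_λ is the size of the *largest* Jordan block for λ (equivalently, the smallest k with (A − λI)^k v = 0 for every generalised eigenvector v of λ).

  λ = -2: largest Jordan block has size 2, contributing (x + 2)^2

So m_A(x) = (x + 2)^2 = x^2 + 4*x + 4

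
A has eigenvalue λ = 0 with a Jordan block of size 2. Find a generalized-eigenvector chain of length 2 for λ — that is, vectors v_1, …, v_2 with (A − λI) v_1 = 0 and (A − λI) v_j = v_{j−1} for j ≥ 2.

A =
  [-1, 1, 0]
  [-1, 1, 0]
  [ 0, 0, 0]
A Jordan chain for λ = 0 of length 2:
v_1 = (-1, -1, 0)ᵀ
v_2 = (1, 0, 0)ᵀ

Let N = A − (0)·I. We want v_2 with N^2 v_2 = 0 but N^1 v_2 ≠ 0; then v_{j-1} := N · v_j for j = 2, …, 2.

Pick v_2 = (1, 0, 0)ᵀ.
Then v_1 = N · v_2 = (-1, -1, 0)ᵀ.

Sanity check: (A − (0)·I) v_1 = (0, 0, 0)ᵀ = 0. ✓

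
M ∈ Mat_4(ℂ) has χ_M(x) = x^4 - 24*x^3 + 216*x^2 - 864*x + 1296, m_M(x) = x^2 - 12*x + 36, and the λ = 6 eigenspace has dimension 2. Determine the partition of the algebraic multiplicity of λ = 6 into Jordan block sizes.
Block sizes for λ = 6: [2, 2]

Step 1 — from the characteristic polynomial, algebraic multiplicity of λ = 6 is 4. From dim ker(M − (6)·I) = 2, there are exactly 2 Jordan blocks for λ = 6.
Step 2 — from the minimal polynomial, the factor (x − 6)^2 tells us the largest block for λ = 6 has size 2.
Step 3 — with total size 4, 2 blocks, and largest block 2, the block sizes (in nonincreasing order) are [2, 2].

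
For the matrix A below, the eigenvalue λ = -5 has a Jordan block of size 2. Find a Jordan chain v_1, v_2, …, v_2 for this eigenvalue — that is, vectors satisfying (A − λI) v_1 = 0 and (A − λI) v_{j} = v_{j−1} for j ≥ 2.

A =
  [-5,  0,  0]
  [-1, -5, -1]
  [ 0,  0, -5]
A Jordan chain for λ = -5 of length 2:
v_1 = (0, -1, 0)ᵀ
v_2 = (1, 0, 0)ᵀ

Let N = A − (-5)·I. We want v_2 with N^2 v_2 = 0 but N^1 v_2 ≠ 0; then v_{j-1} := N · v_j for j = 2, …, 2.

Pick v_2 = (1, 0, 0)ᵀ.
Then v_1 = N · v_2 = (0, -1, 0)ᵀ.

Sanity check: (A − (-5)·I) v_1 = (0, 0, 0)ᵀ = 0. ✓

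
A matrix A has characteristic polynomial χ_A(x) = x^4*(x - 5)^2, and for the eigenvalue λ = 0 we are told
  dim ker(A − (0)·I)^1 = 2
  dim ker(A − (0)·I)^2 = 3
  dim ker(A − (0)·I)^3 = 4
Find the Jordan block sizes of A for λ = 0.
Block sizes for λ = 0: [3, 1]

From the dimensions of kernels of powers, the number of Jordan blocks of size at least j is d_j − d_{j−1} where d_j = dim ker(N^j) (with d_0 = 0). Computing the differences gives [2, 1, 1].
The number of blocks of size exactly k is (#blocks of size ≥ k) − (#blocks of size ≥ k + 1), so the partition is: 1 block(s) of size 1, 1 block(s) of size 3.
In nonincreasing order the block sizes are [3, 1].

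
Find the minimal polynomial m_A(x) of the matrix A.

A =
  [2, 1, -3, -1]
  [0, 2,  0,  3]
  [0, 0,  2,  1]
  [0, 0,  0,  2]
x^2 - 4*x + 4

The characteristic polynomial is χ_A(x) = (x - 2)^4, so the eigenvalues are known. The minimal polynomial is
  m_A(x) = Π_λ (x − λ)^{k_λ}
where k_λ is the size of the *largest* Jordan block for λ (equivalently, the smallest k with (A − λI)^k v = 0 for every generalised eigenvector v of λ).

  λ = 2: largest Jordan block has size 2, contributing (x − 2)^2

So m_A(x) = (x - 2)^2 = x^2 - 4*x + 4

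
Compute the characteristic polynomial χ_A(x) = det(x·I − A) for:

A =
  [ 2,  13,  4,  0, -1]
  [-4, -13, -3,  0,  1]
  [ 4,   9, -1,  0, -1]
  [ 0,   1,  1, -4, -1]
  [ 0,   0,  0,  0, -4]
x^5 + 20*x^4 + 160*x^3 + 640*x^2 + 1280*x + 1024

Expanding det(x·I − A) (e.g. by cofactor expansion or by noting that A is similar to its Jordan form J, which has the same characteristic polynomial as A) gives
  χ_A(x) = x^5 + 20*x^4 + 160*x^3 + 640*x^2 + 1280*x + 1024
which factors as (x + 4)^5. The eigenvalues (with algebraic multiplicities) are λ = -4 with multiplicity 5.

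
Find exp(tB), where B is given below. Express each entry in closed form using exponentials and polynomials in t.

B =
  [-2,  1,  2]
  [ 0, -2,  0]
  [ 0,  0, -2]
e^{tB} =
  [exp(-2*t), t*exp(-2*t), 2*t*exp(-2*t)]
  [0, exp(-2*t), 0]
  [0, 0, exp(-2*t)]

Strategy: write B = P · J · P⁻¹ where J is a Jordan canonical form, so e^{tB} = P · e^{tJ} · P⁻¹, and e^{tJ} can be computed block-by-block.

B has Jordan form
J =
  [-2,  1,  0]
  [ 0, -2,  0]
  [ 0,  0, -2]
(up to reordering of blocks).

Per-block formulas:
  For a 2×2 Jordan block J_2(-2): exp(t · J_2(-2)) = e^(-2t)·(I + t·N), where N is the 2×2 nilpotent shift.
  For a 1×1 block at λ = -2: exp(t · [-2]) = [e^(-2t)].

After assembling e^{tJ} and conjugating by P, we get:

e^{tB} =
  [exp(-2*t), t*exp(-2*t), 2*t*exp(-2*t)]
  [0, exp(-2*t), 0]
  [0, 0, exp(-2*t)]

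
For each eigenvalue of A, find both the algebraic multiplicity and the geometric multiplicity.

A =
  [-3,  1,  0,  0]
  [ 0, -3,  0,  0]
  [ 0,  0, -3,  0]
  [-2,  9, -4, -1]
λ = -3: alg = 3, geom = 2; λ = -1: alg = 1, geom = 1

Step 1 — factor the characteristic polynomial to read off the algebraic multiplicities:
  χ_A(x) = (x + 1)*(x + 3)^3

Step 2 — compute geometric multiplicities via the rank-nullity identity g(λ) = n − rank(A − λI):
  rank(A − (-3)·I) = 2, so dim ker(A − (-3)·I) = n − 2 = 2
  rank(A − (-1)·I) = 3, so dim ker(A − (-1)·I) = n − 3 = 1

Summary:
  λ = -3: algebraic multiplicity = 3, geometric multiplicity = 2
  λ = -1: algebraic multiplicity = 1, geometric multiplicity = 1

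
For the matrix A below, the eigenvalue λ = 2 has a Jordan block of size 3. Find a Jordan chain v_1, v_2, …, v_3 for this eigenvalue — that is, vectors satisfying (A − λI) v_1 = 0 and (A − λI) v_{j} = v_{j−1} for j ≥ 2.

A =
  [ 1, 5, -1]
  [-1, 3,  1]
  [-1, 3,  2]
A Jordan chain for λ = 2 of length 3:
v_1 = (-3, -1, -2)ᵀ
v_2 = (-1, -1, -1)ᵀ
v_3 = (1, 0, 0)ᵀ

Let N = A − (2)·I. We want v_3 with N^3 v_3 = 0 but N^2 v_3 ≠ 0; then v_{j-1} := N · v_j for j = 3, …, 2.

Pick v_3 = (1, 0, 0)ᵀ.
Then v_2 = N · v_3 = (-1, -1, -1)ᵀ.
Then v_1 = N · v_2 = (-3, -1, -2)ᵀ.

Sanity check: (A − (2)·I) v_1 = (0, 0, 0)ᵀ = 0. ✓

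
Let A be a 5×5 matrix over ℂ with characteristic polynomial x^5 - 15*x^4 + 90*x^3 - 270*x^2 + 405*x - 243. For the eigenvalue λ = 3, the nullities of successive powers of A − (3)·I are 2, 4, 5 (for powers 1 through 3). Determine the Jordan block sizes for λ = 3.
Block sizes for λ = 3: [3, 2]

From the dimensions of kernels of powers, the number of Jordan blocks of size at least j is d_j − d_{j−1} where d_j = dim ker(N^j) (with d_0 = 0). Computing the differences gives [2, 2, 1].
The number of blocks of size exactly k is (#blocks of size ≥ k) − (#blocks of size ≥ k + 1), so the partition is: 1 block(s) of size 2, 1 block(s) of size 3.
In nonincreasing order the block sizes are [3, 2].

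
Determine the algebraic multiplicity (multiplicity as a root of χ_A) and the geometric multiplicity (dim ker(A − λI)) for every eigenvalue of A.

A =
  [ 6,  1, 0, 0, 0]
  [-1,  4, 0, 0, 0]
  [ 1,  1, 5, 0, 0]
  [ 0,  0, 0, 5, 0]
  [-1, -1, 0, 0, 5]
λ = 5: alg = 5, geom = 4

Step 1 — factor the characteristic polynomial to read off the algebraic multiplicities:
  χ_A(x) = (x - 5)^5

Step 2 — compute geometric multiplicities via the rank-nullity identity g(λ) = n − rank(A − λI):
  rank(A − (5)·I) = 1, so dim ker(A − (5)·I) = n − 1 = 4

Summary:
  λ = 5: algebraic multiplicity = 5, geometric multiplicity = 4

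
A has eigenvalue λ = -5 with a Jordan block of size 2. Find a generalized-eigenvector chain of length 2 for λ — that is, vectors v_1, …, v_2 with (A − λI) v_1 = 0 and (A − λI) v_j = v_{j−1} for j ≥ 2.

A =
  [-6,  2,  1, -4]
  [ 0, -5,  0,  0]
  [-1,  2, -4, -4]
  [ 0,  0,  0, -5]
A Jordan chain for λ = -5 of length 2:
v_1 = (-1, 0, -1, 0)ᵀ
v_2 = (1, 0, 0, 0)ᵀ

Let N = A − (-5)·I. We want v_2 with N^2 v_2 = 0 but N^1 v_2 ≠ 0; then v_{j-1} := N · v_j for j = 2, …, 2.

Pick v_2 = (1, 0, 0, 0)ᵀ.
Then v_1 = N · v_2 = (-1, 0, -1, 0)ᵀ.

Sanity check: (A − (-5)·I) v_1 = (0, 0, 0, 0)ᵀ = 0. ✓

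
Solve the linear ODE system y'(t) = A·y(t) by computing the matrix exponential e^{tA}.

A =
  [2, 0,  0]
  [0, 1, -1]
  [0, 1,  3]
e^{tA} =
  [exp(2*t), 0, 0]
  [0, -t*exp(2*t) + exp(2*t), -t*exp(2*t)]
  [0, t*exp(2*t), t*exp(2*t) + exp(2*t)]

Strategy: write A = P · J · P⁻¹ where J is a Jordan canonical form, so e^{tA} = P · e^{tJ} · P⁻¹, and e^{tJ} can be computed block-by-block.

A has Jordan form
J =
  [2, 1, 0]
  [0, 2, 0]
  [0, 0, 2]
(up to reordering of blocks).

Per-block formulas:
  For a 1×1 block at λ = 2: exp(t · [2]) = [e^(2t)].
  For a 2×2 Jordan block J_2(2): exp(t · J_2(2)) = e^(2t)·(I + t·N), where N is the 2×2 nilpotent shift.

After assembling e^{tJ} and conjugating by P, we get:

e^{tA} =
  [exp(2*t), 0, 0]
  [0, -t*exp(2*t) + exp(2*t), -t*exp(2*t)]
  [0, t*exp(2*t), t*exp(2*t) + exp(2*t)]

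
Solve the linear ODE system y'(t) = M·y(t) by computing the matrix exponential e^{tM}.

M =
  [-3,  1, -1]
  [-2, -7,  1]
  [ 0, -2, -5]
e^{tM} =
  [t^2*exp(-5*t) + 2*t*exp(-5*t) + exp(-5*t), t^2*exp(-5*t) + t*exp(-5*t), -t^2*exp(-5*t)/2 - t*exp(-5*t)]
  [-2*t*exp(-5*t), -2*t*exp(-5*t) + exp(-5*t), t*exp(-5*t)]
  [2*t^2*exp(-5*t), 2*t^2*exp(-5*t) - 2*t*exp(-5*t), -t^2*exp(-5*t) + exp(-5*t)]

Strategy: write M = P · J · P⁻¹ where J is a Jordan canonical form, so e^{tM} = P · e^{tJ} · P⁻¹, and e^{tJ} can be computed block-by-block.

M has Jordan form
J =
  [-5,  1,  0]
  [ 0, -5,  1]
  [ 0,  0, -5]
(up to reordering of blocks).

Per-block formulas:
  For a 3×3 Jordan block J_3(-5): exp(t · J_3(-5)) = e^(-5t)·(I + t·N + (t^2/2)·N^2), where N is the 3×3 nilpotent shift.

After assembling e^{tJ} and conjugating by P, we get:

e^{tM} =
  [t^2*exp(-5*t) + 2*t*exp(-5*t) + exp(-5*t), t^2*exp(-5*t) + t*exp(-5*t), -t^2*exp(-5*t)/2 - t*exp(-5*t)]
  [-2*t*exp(-5*t), -2*t*exp(-5*t) + exp(-5*t), t*exp(-5*t)]
  [2*t^2*exp(-5*t), 2*t^2*exp(-5*t) - 2*t*exp(-5*t), -t^2*exp(-5*t) + exp(-5*t)]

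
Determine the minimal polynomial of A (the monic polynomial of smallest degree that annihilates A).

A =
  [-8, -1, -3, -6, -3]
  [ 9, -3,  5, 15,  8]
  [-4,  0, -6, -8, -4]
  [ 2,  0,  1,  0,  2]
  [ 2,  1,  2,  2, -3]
x^3 + 12*x^2 + 48*x + 64

The characteristic polynomial is χ_A(x) = (x + 4)^5, so the eigenvalues are known. The minimal polynomial is
  m_A(x) = Π_λ (x − λ)^{k_λ}
where k_λ is the size of the *largest* Jordan block for λ (equivalently, the smallest k with (A − λI)^k v = 0 for every generalised eigenvector v of λ).

  λ = -4: largest Jordan block has size 3, contributing (x + 4)^3

So m_A(x) = (x + 4)^3 = x^3 + 12*x^2 + 48*x + 64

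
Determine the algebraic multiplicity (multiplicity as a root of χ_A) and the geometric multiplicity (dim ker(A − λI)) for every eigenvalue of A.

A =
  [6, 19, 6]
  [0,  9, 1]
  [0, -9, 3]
λ = 6: alg = 3, geom = 1

Step 1 — factor the characteristic polynomial to read off the algebraic multiplicities:
  χ_A(x) = (x - 6)^3

Step 2 — compute geometric multiplicities via the rank-nullity identity g(λ) = n − rank(A − λI):
  rank(A − (6)·I) = 2, so dim ker(A − (6)·I) = n − 2 = 1

Summary:
  λ = 6: algebraic multiplicity = 3, geometric multiplicity = 1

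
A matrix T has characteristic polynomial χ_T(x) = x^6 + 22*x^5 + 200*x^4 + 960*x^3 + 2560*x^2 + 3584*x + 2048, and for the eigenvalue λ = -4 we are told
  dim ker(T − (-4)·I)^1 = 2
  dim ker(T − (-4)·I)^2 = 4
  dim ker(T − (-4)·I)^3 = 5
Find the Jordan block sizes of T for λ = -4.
Block sizes for λ = -4: [3, 2]

From the dimensions of kernels of powers, the number of Jordan blocks of size at least j is d_j − d_{j−1} where d_j = dim ker(N^j) (with d_0 = 0). Computing the differences gives [2, 2, 1].
The number of blocks of size exactly k is (#blocks of size ≥ k) − (#blocks of size ≥ k + 1), so the partition is: 1 block(s) of size 2, 1 block(s) of size 3.
In nonincreasing order the block sizes are [3, 2].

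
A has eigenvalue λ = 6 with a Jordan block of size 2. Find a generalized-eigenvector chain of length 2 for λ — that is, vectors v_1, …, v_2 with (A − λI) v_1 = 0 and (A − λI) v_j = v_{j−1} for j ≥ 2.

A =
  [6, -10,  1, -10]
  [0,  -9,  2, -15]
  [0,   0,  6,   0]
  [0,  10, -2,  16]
A Jordan chain for λ = 6 of length 2:
v_1 = (1, 2, 0, -2)ᵀ
v_2 = (0, 0, 1, 0)ᵀ

Let N = A − (6)·I. We want v_2 with N^2 v_2 = 0 but N^1 v_2 ≠ 0; then v_{j-1} := N · v_j for j = 2, …, 2.

Pick v_2 = (0, 0, 1, 0)ᵀ.
Then v_1 = N · v_2 = (1, 2, 0, -2)ᵀ.

Sanity check: (A − (6)·I) v_1 = (0, 0, 0, 0)ᵀ = 0. ✓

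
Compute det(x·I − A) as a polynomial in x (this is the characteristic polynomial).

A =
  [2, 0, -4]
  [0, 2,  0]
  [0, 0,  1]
x^3 - 5*x^2 + 8*x - 4

Expanding det(x·I − A) (e.g. by cofactor expansion or by noting that A is similar to its Jordan form J, which has the same characteristic polynomial as A) gives
  χ_A(x) = x^3 - 5*x^2 + 8*x - 4
which factors as (x - 2)^2*(x - 1). The eigenvalues (with algebraic multiplicities) are λ = 1 with multiplicity 1, λ = 2 with multiplicity 2.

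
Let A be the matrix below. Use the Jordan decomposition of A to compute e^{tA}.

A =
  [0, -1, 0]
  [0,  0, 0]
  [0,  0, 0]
e^{tA} =
  [1, -t, 0]
  [0, 1, 0]
  [0, 0, 1]

Strategy: write A = P · J · P⁻¹ where J is a Jordan canonical form, so e^{tA} = P · e^{tJ} · P⁻¹, and e^{tJ} can be computed block-by-block.

A has Jordan form
J =
  [0, 1, 0]
  [0, 0, 0]
  [0, 0, 0]
(up to reordering of blocks).

Per-block formulas:
  For a 2×2 Jordan block J_2(0): exp(t · J_2(0)) = e^(0t)·(I + t·N), where N is the 2×2 nilpotent shift.
  For a 1×1 block at λ = 0: exp(t · [0]) = [e^(0t)].

After assembling e^{tJ} and conjugating by P, we get:

e^{tA} =
  [1, -t, 0]
  [0, 1, 0]
  [0, 0, 1]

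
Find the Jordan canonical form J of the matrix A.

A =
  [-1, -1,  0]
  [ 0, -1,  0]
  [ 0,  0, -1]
J_2(-1) ⊕ J_1(-1)

The characteristic polynomial is
  det(x·I − A) = x^3 + 3*x^2 + 3*x + 1 = (x + 1)^3

Eigenvalues and multiplicities (the geometric multiplicity of λ is n − rank(A − λI), which equals the number of Jordan blocks for λ):
  λ = -1: algebraic multiplicity = 3, geometric multiplicity = 2

Determining the block sizes for each eigenvalue:
  λ = -1: 2 blocks summing to 3 forces exactly one block of size 2 and the rest size 1 → block sizes [2, 1]

Assembling the blocks gives a Jordan form
J =
  [-1,  1,  0]
  [ 0, -1,  0]
  [ 0,  0, -1]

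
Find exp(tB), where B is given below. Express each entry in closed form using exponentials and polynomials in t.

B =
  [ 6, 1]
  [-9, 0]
e^{tB} =
  [3*t*exp(3*t) + exp(3*t), t*exp(3*t)]
  [-9*t*exp(3*t), -3*t*exp(3*t) + exp(3*t)]

Strategy: write B = P · J · P⁻¹ where J is a Jordan canonical form, so e^{tB} = P · e^{tJ} · P⁻¹, and e^{tJ} can be computed block-by-block.

B has Jordan form
J =
  [3, 1]
  [0, 3]
(up to reordering of blocks).

Per-block formulas:
  For a 2×2 Jordan block J_2(3): exp(t · J_2(3)) = e^(3t)·(I + t·N), where N is the 2×2 nilpotent shift.

After assembling e^{tJ} and conjugating by P, we get:

e^{tB} =
  [3*t*exp(3*t) + exp(3*t), t*exp(3*t)]
  [-9*t*exp(3*t), -3*t*exp(3*t) + exp(3*t)]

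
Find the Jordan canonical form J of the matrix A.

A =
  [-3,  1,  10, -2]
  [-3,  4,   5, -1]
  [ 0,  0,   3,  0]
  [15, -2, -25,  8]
J_3(3) ⊕ J_1(3)

The characteristic polynomial is
  det(x·I − A) = x^4 - 12*x^3 + 54*x^2 - 108*x + 81 = (x - 3)^4

Eigenvalues and multiplicities (the geometric multiplicity of λ is n − rank(A − λI), which equals the number of Jordan blocks for λ):
  λ = 3: algebraic multiplicity = 4, geometric multiplicity = 2

Determining the block sizes for each eigenvalue:
  λ = 3: with am = 4 and gm = 2, the partition is not yet determined (e.g. several partitions of 4 into 2 parts exist). Let N = A − (3)·I. Computing rank(N^1) = 2, rank(N^2) = 1, rank(N^3) = 0; the number of blocks of size ≥ j is rank(N^{j−1}) − rank(N^j), giving [2, 1, 1]. So we have 1 block(s) of size 3, 1 block(s) of size 1 → block sizes [3, 1]

Assembling the blocks gives a Jordan form
J =
  [3, 1, 0, 0]
  [0, 3, 1, 0]
  [0, 0, 3, 0]
  [0, 0, 0, 3]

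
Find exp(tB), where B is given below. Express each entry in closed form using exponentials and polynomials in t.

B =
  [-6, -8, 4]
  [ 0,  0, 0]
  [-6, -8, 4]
e^{tB} =
  [-2 + 3*exp(-2*t), -4 + 4*exp(-2*t), 2 - 2*exp(-2*t)]
  [0, 1, 0]
  [-3 + 3*exp(-2*t), -4 + 4*exp(-2*t), 3 - 2*exp(-2*t)]

Strategy: write B = P · J · P⁻¹ where J is a Jordan canonical form, so e^{tB} = P · e^{tJ} · P⁻¹, and e^{tJ} can be computed block-by-block.

B has Jordan form
J =
  [-2, 0, 0]
  [ 0, 0, 0]
  [ 0, 0, 0]
(up to reordering of blocks).

Per-block formulas:
  For a 1×1 block at λ = -2: exp(t · [-2]) = [e^(-2t)].
  For a 1×1 block at λ = 0: exp(t · [0]) = [e^(0t)].

After assembling e^{tJ} and conjugating by P, we get:

e^{tB} =
  [-2 + 3*exp(-2*t), -4 + 4*exp(-2*t), 2 - 2*exp(-2*t)]
  [0, 1, 0]
  [-3 + 3*exp(-2*t), -4 + 4*exp(-2*t), 3 - 2*exp(-2*t)]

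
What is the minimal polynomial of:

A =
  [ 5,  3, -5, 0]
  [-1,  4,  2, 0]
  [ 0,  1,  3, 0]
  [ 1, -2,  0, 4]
x^3 - 12*x^2 + 48*x - 64

The characteristic polynomial is χ_A(x) = (x - 4)^4, so the eigenvalues are known. The minimal polynomial is
  m_A(x) = Π_λ (x − λ)^{k_λ}
where k_λ is the size of the *largest* Jordan block for λ (equivalently, the smallest k with (A − λI)^k v = 0 for every generalised eigenvector v of λ).

  λ = 4: largest Jordan block has size 3, contributing (x − 4)^3

So m_A(x) = (x - 4)^3 = x^3 - 12*x^2 + 48*x - 64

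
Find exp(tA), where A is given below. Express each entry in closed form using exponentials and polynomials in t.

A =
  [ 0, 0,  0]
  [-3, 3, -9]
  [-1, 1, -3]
e^{tA} =
  [1, 0, 0]
  [-3*t, 3*t + 1, -9*t]
  [-t, t, 1 - 3*t]

Strategy: write A = P · J · P⁻¹ where J is a Jordan canonical form, so e^{tA} = P · e^{tJ} · P⁻¹, and e^{tJ} can be computed block-by-block.

A has Jordan form
J =
  [0, 1, 0]
  [0, 0, 0]
  [0, 0, 0]
(up to reordering of blocks).

Per-block formulas:
  For a 2×2 Jordan block J_2(0): exp(t · J_2(0)) = e^(0t)·(I + t·N), where N is the 2×2 nilpotent shift.
  For a 1×1 block at λ = 0: exp(t · [0]) = [e^(0t)].

After assembling e^{tJ} and conjugating by P, we get:

e^{tA} =
  [1, 0, 0]
  [-3*t, 3*t + 1, -9*t]
  [-t, t, 1 - 3*t]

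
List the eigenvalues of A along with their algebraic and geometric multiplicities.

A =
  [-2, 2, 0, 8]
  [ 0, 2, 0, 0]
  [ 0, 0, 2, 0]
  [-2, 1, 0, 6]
λ = 2: alg = 4, geom = 3

Step 1 — factor the characteristic polynomial to read off the algebraic multiplicities:
  χ_A(x) = (x - 2)^4

Step 2 — compute geometric multiplicities via the rank-nullity identity g(λ) = n − rank(A − λI):
  rank(A − (2)·I) = 1, so dim ker(A − (2)·I) = n − 1 = 3

Summary:
  λ = 2: algebraic multiplicity = 4, geometric multiplicity = 3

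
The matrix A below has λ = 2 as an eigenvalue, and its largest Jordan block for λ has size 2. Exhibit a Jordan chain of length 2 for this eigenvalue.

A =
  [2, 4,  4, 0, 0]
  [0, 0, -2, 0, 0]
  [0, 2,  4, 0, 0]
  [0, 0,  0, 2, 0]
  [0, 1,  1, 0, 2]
A Jordan chain for λ = 2 of length 2:
v_1 = (4, -2, 2, 0, 1)ᵀ
v_2 = (0, 1, 0, 0, 0)ᵀ

Let N = A − (2)·I. We want v_2 with N^2 v_2 = 0 but N^1 v_2 ≠ 0; then v_{j-1} := N · v_j for j = 2, …, 2.

Pick v_2 = (0, 1, 0, 0, 0)ᵀ.
Then v_1 = N · v_2 = (4, -2, 2, 0, 1)ᵀ.

Sanity check: (A − (2)·I) v_1 = (0, 0, 0, 0, 0)ᵀ = 0. ✓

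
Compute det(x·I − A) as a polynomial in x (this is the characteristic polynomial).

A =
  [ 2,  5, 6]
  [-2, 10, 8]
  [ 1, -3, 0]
x^3 - 12*x^2 + 48*x - 64

Expanding det(x·I − A) (e.g. by cofactor expansion or by noting that A is similar to its Jordan form J, which has the same characteristic polynomial as A) gives
  χ_A(x) = x^3 - 12*x^2 + 48*x - 64
which factors as (x - 4)^3. The eigenvalues (with algebraic multiplicities) are λ = 4 with multiplicity 3.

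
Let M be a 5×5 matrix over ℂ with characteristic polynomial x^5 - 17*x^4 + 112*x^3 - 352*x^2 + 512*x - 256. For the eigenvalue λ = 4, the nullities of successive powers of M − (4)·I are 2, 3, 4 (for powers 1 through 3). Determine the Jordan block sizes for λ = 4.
Block sizes for λ = 4: [3, 1]

From the dimensions of kernels of powers, the number of Jordan blocks of size at least j is d_j − d_{j−1} where d_j = dim ker(N^j) (with d_0 = 0). Computing the differences gives [2, 1, 1].
The number of blocks of size exactly k is (#blocks of size ≥ k) − (#blocks of size ≥ k + 1), so the partition is: 1 block(s) of size 1, 1 block(s) of size 3.
In nonincreasing order the block sizes are [3, 1].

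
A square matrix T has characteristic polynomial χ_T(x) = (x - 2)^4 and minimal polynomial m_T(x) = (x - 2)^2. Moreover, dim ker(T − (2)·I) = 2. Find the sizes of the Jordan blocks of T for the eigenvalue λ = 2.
Block sizes for λ = 2: [2, 2]

Step 1 — from the characteristic polynomial, algebraic multiplicity of λ = 2 is 4. From dim ker(T − (2)·I) = 2, there are exactly 2 Jordan blocks for λ = 2.
Step 2 — from the minimal polynomial, the factor (x − 2)^2 tells us the largest block for λ = 2 has size 2.
Step 3 — with total size 4, 2 blocks, and largest block 2, the block sizes (in nonincreasing order) are [2, 2].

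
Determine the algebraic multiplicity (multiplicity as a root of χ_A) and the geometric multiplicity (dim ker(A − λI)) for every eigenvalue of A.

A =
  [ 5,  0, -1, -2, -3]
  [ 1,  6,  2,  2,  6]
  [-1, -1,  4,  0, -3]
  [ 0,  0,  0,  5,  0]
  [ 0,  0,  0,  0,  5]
λ = 5: alg = 5, geom = 3

Step 1 — factor the characteristic polynomial to read off the algebraic multiplicities:
  χ_A(x) = (x - 5)^5

Step 2 — compute geometric multiplicities via the rank-nullity identity g(λ) = n − rank(A − λI):
  rank(A − (5)·I) = 2, so dim ker(A − (5)·I) = n − 2 = 3

Summary:
  λ = 5: algebraic multiplicity = 5, geometric multiplicity = 3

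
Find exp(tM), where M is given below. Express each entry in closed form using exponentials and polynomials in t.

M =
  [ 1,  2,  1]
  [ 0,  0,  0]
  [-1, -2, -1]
e^{tM} =
  [t + 1, 2*t, t]
  [0, 1, 0]
  [-t, -2*t, 1 - t]

Strategy: write M = P · J · P⁻¹ where J is a Jordan canonical form, so e^{tM} = P · e^{tJ} · P⁻¹, and e^{tJ} can be computed block-by-block.

M has Jordan form
J =
  [0, 1, 0]
  [0, 0, 0]
  [0, 0, 0]
(up to reordering of blocks).

Per-block formulas:
  For a 1×1 block at λ = 0: exp(t · [0]) = [e^(0t)].
  For a 2×2 Jordan block J_2(0): exp(t · J_2(0)) = e^(0t)·(I + t·N), where N is the 2×2 nilpotent shift.

After assembling e^{tJ} and conjugating by P, we get:

e^{tM} =
  [t + 1, 2*t, t]
  [0, 1, 0]
  [-t, -2*t, 1 - t]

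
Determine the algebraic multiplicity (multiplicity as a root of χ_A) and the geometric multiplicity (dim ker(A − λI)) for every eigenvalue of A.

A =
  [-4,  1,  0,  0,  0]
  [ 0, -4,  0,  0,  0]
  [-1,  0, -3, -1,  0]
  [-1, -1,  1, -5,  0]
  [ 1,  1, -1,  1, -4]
λ = -4: alg = 5, geom = 3

Step 1 — factor the characteristic polynomial to read off the algebraic multiplicities:
  χ_A(x) = (x + 4)^5

Step 2 — compute geometric multiplicities via the rank-nullity identity g(λ) = n − rank(A − λI):
  rank(A − (-4)·I) = 2, so dim ker(A − (-4)·I) = n − 2 = 3

Summary:
  λ = -4: algebraic multiplicity = 5, geometric multiplicity = 3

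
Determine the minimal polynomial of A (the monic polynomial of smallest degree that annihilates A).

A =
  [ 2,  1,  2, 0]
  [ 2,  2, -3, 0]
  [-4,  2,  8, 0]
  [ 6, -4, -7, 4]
x^3 - 12*x^2 + 48*x - 64

The characteristic polynomial is χ_A(x) = (x - 4)^4, so the eigenvalues are known. The minimal polynomial is
  m_A(x) = Π_λ (x − λ)^{k_λ}
where k_λ is the size of the *largest* Jordan block for λ (equivalently, the smallest k with (A − λI)^k v = 0 for every generalised eigenvector v of λ).

  λ = 4: largest Jordan block has size 3, contributing (x − 4)^3

So m_A(x) = (x - 4)^3 = x^3 - 12*x^2 + 48*x - 64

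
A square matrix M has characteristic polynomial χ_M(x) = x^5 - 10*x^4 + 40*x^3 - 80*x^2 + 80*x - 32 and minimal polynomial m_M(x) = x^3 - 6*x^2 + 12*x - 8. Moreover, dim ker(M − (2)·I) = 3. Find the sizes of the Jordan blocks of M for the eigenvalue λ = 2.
Block sizes for λ = 2: [3, 1, 1]

Step 1 — from the characteristic polynomial, algebraic multiplicity of λ = 2 is 5. From dim ker(M − (2)·I) = 3, there are exactly 3 Jordan blocks for λ = 2.
Step 2 — from the minimal polynomial, the factor (x − 2)^3 tells us the largest block for λ = 2 has size 3.
Step 3 — with total size 5, 3 blocks, and largest block 3, the block sizes (in nonincreasing order) are [3, 1, 1].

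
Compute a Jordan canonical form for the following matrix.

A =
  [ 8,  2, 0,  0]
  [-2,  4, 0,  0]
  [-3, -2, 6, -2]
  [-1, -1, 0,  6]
J_2(6) ⊕ J_2(6)

The characteristic polynomial is
  det(x·I − A) = x^4 - 24*x^3 + 216*x^2 - 864*x + 1296 = (x - 6)^4

Eigenvalues and multiplicities (the geometric multiplicity of λ is n − rank(A − λI), which equals the number of Jordan blocks for λ):
  λ = 6: algebraic multiplicity = 4, geometric multiplicity = 2

Determining the block sizes for each eigenvalue:
  λ = 6: with am = 4 and gm = 2, the partition is not yet determined (e.g. several partitions of 4 into 2 parts exist). Let N = A − (6)·I. Computing rank(N^1) = 2, rank(N^2) = 0; the number of blocks of size ≥ j is rank(N^{j−1}) − rank(N^j), giving [2, 2]. So we have 2 block(s) of size 2 → block sizes [2, 2]

Assembling the blocks gives a Jordan form
J =
  [6, 1, 0, 0]
  [0, 6, 0, 0]
  [0, 0, 6, 1]
  [0, 0, 0, 6]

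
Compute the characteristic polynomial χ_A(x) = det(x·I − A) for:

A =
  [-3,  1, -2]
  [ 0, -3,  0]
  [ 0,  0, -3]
x^3 + 9*x^2 + 27*x + 27

Expanding det(x·I − A) (e.g. by cofactor expansion or by noting that A is similar to its Jordan form J, which has the same characteristic polynomial as A) gives
  χ_A(x) = x^3 + 9*x^2 + 27*x + 27
which factors as (x + 3)^3. The eigenvalues (with algebraic multiplicities) are λ = -3 with multiplicity 3.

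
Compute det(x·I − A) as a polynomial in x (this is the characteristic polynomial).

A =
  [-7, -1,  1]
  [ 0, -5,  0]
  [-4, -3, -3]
x^3 + 15*x^2 + 75*x + 125

Expanding det(x·I − A) (e.g. by cofactor expansion or by noting that A is similar to its Jordan form J, which has the same characteristic polynomial as A) gives
  χ_A(x) = x^3 + 15*x^2 + 75*x + 125
which factors as (x + 5)^3. The eigenvalues (with algebraic multiplicities) are λ = -5 with multiplicity 3.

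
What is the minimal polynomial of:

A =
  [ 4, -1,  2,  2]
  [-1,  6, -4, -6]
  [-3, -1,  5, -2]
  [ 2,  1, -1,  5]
x^2 - 10*x + 25

The characteristic polynomial is χ_A(x) = (x - 5)^4, so the eigenvalues are known. The minimal polynomial is
  m_A(x) = Π_λ (x − λ)^{k_λ}
where k_λ is the size of the *largest* Jordan block for λ (equivalently, the smallest k with (A − λI)^k v = 0 for every generalised eigenvector v of λ).

  λ = 5: largest Jordan block has size 2, contributing (x − 5)^2

So m_A(x) = (x - 5)^2 = x^2 - 10*x + 25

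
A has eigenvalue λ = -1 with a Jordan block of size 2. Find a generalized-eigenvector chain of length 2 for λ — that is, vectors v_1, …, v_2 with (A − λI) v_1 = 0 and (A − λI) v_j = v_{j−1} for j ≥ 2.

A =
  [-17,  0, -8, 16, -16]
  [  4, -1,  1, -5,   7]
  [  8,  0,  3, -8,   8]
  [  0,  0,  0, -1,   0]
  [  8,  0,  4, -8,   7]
A Jordan chain for λ = -1 of length 2:
v_1 = (0, 2, 0, 0, 0)ᵀ
v_2 = (1, 0, -2, 0, 0)ᵀ

Let N = A − (-1)·I. We want v_2 with N^2 v_2 = 0 but N^1 v_2 ≠ 0; then v_{j-1} := N · v_j for j = 2, …, 2.

Pick v_2 = (1, 0, -2, 0, 0)ᵀ.
Then v_1 = N · v_2 = (0, 2, 0, 0, 0)ᵀ.

Sanity check: (A − (-1)·I) v_1 = (0, 0, 0, 0, 0)ᵀ = 0. ✓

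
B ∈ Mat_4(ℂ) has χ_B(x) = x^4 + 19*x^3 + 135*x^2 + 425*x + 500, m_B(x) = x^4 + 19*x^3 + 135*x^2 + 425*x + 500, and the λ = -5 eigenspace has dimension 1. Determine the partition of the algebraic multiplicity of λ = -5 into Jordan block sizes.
Block sizes for λ = -5: [3]

Step 1 — from the characteristic polynomial, algebraic multiplicity of λ = -5 is 3. From dim ker(B − (-5)·I) = 1, there are exactly 1 Jordan blocks for λ = -5.
Step 2 — from the minimal polynomial, the factor (x + 5)^3 tells us the largest block for λ = -5 has size 3.
Step 3 — with total size 3, 1 blocks, and largest block 3, the block sizes (in nonincreasing order) are [3].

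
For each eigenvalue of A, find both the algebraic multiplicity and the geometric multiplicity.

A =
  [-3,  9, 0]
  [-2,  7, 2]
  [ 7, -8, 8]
λ = 3: alg = 2, geom = 1; λ = 6: alg = 1, geom = 1

Step 1 — factor the characteristic polynomial to read off the algebraic multiplicities:
  χ_A(x) = (x - 6)*(x - 3)^2

Step 2 — compute geometric multiplicities via the rank-nullity identity g(λ) = n − rank(A − λI):
  rank(A − (3)·I) = 2, so dim ker(A − (3)·I) = n − 2 = 1
  rank(A − (6)·I) = 2, so dim ker(A − (6)·I) = n − 2 = 1

Summary:
  λ = 3: algebraic multiplicity = 2, geometric multiplicity = 1
  λ = 6: algebraic multiplicity = 1, geometric multiplicity = 1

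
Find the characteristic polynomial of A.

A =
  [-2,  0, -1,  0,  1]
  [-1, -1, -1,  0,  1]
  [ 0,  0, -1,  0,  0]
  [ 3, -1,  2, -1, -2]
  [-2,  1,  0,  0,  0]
x^5 + 5*x^4 + 10*x^3 + 10*x^2 + 5*x + 1

Expanding det(x·I − A) (e.g. by cofactor expansion or by noting that A is similar to its Jordan form J, which has the same characteristic polynomial as A) gives
  χ_A(x) = x^5 + 5*x^4 + 10*x^3 + 10*x^2 + 5*x + 1
which factors as (x + 1)^5. The eigenvalues (with algebraic multiplicities) are λ = -1 with multiplicity 5.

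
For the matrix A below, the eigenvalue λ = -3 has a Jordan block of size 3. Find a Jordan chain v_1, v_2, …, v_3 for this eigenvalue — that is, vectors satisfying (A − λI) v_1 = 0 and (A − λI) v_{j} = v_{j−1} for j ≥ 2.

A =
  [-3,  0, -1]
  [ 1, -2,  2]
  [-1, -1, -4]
A Jordan chain for λ = -3 of length 3:
v_1 = (1, -1, 0)ᵀ
v_2 = (0, 1, -1)ᵀ
v_3 = (1, 0, 0)ᵀ

Let N = A − (-3)·I. We want v_3 with N^3 v_3 = 0 but N^2 v_3 ≠ 0; then v_{j-1} := N · v_j for j = 3, …, 2.

Pick v_3 = (1, 0, 0)ᵀ.
Then v_2 = N · v_3 = (0, 1, -1)ᵀ.
Then v_1 = N · v_2 = (1, -1, 0)ᵀ.

Sanity check: (A − (-3)·I) v_1 = (0, 0, 0)ᵀ = 0. ✓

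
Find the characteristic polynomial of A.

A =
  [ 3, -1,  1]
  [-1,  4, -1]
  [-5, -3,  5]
x^3 - 12*x^2 + 48*x - 64

Expanding det(x·I − A) (e.g. by cofactor expansion or by noting that A is similar to its Jordan form J, which has the same characteristic polynomial as A) gives
  χ_A(x) = x^3 - 12*x^2 + 48*x - 64
which factors as (x - 4)^3. The eigenvalues (with algebraic multiplicities) are λ = 4 with multiplicity 3.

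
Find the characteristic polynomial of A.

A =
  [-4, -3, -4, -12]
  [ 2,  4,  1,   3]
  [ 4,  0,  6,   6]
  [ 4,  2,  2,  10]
x^4 - 16*x^3 + 96*x^2 - 256*x + 256

Expanding det(x·I − A) (e.g. by cofactor expansion or by noting that A is similar to its Jordan form J, which has the same characteristic polynomial as A) gives
  χ_A(x) = x^4 - 16*x^3 + 96*x^2 - 256*x + 256
which factors as (x - 4)^4. The eigenvalues (with algebraic multiplicities) are λ = 4 with multiplicity 4.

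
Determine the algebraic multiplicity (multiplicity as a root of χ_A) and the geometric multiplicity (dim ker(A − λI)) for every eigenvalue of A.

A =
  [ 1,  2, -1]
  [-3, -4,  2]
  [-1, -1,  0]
λ = -1: alg = 3, geom = 1

Step 1 — factor the characteristic polynomial to read off the algebraic multiplicities:
  χ_A(x) = (x + 1)^3

Step 2 — compute geometric multiplicities via the rank-nullity identity g(λ) = n − rank(A − λI):
  rank(A − (-1)·I) = 2, so dim ker(A − (-1)·I) = n − 2 = 1

Summary:
  λ = -1: algebraic multiplicity = 3, geometric multiplicity = 1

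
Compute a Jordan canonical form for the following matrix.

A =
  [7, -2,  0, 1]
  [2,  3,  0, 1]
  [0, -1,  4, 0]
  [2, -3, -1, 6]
J_3(5) ⊕ J_1(5)

The characteristic polynomial is
  det(x·I − A) = x^4 - 20*x^3 + 150*x^2 - 500*x + 625 = (x - 5)^4

Eigenvalues and multiplicities (the geometric multiplicity of λ is n − rank(A − λI), which equals the number of Jordan blocks for λ):
  λ = 5: algebraic multiplicity = 4, geometric multiplicity = 2

Determining the block sizes for each eigenvalue:
  λ = 5: with am = 4 and gm = 2, the partition is not yet determined (e.g. several partitions of 4 into 2 parts exist). Let N = A − (5)·I. Computing rank(N^1) = 2, rank(N^2) = 1, rank(N^3) = 0; the number of blocks of size ≥ j is rank(N^{j−1}) − rank(N^j), giving [2, 1, 1]. So we have 1 block(s) of size 3, 1 block(s) of size 1 → block sizes [3, 1]

Assembling the blocks gives a Jordan form
J =
  [5, 1, 0, 0]
  [0, 5, 1, 0]
  [0, 0, 5, 0]
  [0, 0, 0, 5]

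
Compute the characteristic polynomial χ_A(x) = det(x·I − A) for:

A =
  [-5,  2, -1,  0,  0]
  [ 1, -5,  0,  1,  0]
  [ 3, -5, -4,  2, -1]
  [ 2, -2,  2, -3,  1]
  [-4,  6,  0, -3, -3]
x^5 + 20*x^4 + 160*x^3 + 640*x^2 + 1280*x + 1024

Expanding det(x·I − A) (e.g. by cofactor expansion or by noting that A is similar to its Jordan form J, which has the same characteristic polynomial as A) gives
  χ_A(x) = x^5 + 20*x^4 + 160*x^3 + 640*x^2 + 1280*x + 1024
which factors as (x + 4)^5. The eigenvalues (with algebraic multiplicities) are λ = -4 with multiplicity 5.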